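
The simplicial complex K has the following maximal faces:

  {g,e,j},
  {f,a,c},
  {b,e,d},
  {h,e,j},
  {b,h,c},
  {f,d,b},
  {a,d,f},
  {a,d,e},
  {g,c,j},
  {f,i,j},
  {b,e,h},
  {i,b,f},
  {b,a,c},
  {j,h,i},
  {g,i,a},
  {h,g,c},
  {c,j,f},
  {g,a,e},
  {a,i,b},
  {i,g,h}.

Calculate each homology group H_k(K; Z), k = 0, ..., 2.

We work with the vertex ordering a < b < c < d < e < f < g < h < i < j. The simplices of K, each written with vertices in increasing order, are:

  0-simplices (10): a, b, c, d, e, f, g, h, i, j
  1-simplices (30): ab, ac, ad, ae, af, ag, ai, bc, bd, be, bf, bh, bi, cf, cg, ch, cj, de, df, eg, eh, ej, fi, fj, gh, gi, gj, hi, hj, ij
  2-simplices (20): abc, abi, acf, ade, adf, aeg, agi, bch, bde, bdf, beh, bfi, cfj, cgh, cgj, egj, ehj, fij, ghi, hij

Hence C_0 ≅ Z^10, C_1 ≅ Z^30, C_2 ≅ Z^20.

Boundary ∂_1: C_1 → C_0 maps an edge to its endpoints' difference, ∂[p,q] = q − p. For instance
  ∂ae = e − a.
The 10×30 boundary matrix has rank 9 and Smith normal form diag(1,1,1,1,1,1,1,1,1).

The boundary map ∂_2: C_2 → C_1 sends each 2-simplex [p,q,r] to [q,r] − [p,r] + [p,q]. For instance
  ∂bdf = df − bf + bd,
  ∂fij = ij − fj + fi.
This gives a 30×20 integer matrix of rank 20; reducing to Smith normal form yields diagonal entries (1,1,1,1,1,1,1,1,1,1,1,1,1,1,1,1,1,1,1,2).

Computing H_k = (kernel of ∂_k) / (image of ∂_{k+1}):

  H_0: rank C_0 − rank ∂_1 = 10 − 9 = 1, and the invariant factors of ∂_1 are all 1, so H_0 = Z.
  H_1: rank ker ∂_1 − rank ∂_2 = (30 − 9) − 20 = 1, and ∂_2 has invariant factor 2 > 1, so H_1 = Z ⊕ Z_2.
  H_2: rank ker ∂_2 − rank ∂_3 = (20 − 20) − 0 = 0, and there is no ∂_3, so H_2 = 0.

(K is a triangulation of the Klein bottle.)

H_0 = Z,  H_1 = Z ⊕ Z_2,  H_2 = 0.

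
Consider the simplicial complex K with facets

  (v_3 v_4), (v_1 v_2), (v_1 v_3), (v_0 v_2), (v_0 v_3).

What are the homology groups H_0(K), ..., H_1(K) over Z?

We work with the vertex ordering v_0 < v_1 < v_2 < v_3 < v_4. The simplices of K, each written with vertices in increasing order, are:

  0-simplices (5): [v_0], [v_1], [v_2], [v_3], [v_4]
  1-simplices (5): [v_0,v_2], [v_0,v_3], [v_1,v_2], [v_1,v_3], [v_3,v_4]

giving chain groups C_0 ≅ Z^5, C_1 ≅ Z^5.

The boundary map ∂_1: C_1 → C_0 maps an edge to its endpoints' difference, ∂[p,q] = q − p. For instance
  ∂[v_1,v_2] = [v_2] − [v_1].
This gives a 5×5 integer matrix of rank 4; reducing to Smith normal form yields diagonal entries (1,1,1,1).

Reading off H_k = ker ∂_k / im ∂_{k+1}:

  H_0: rank C_0 − rank ∂_1 = 5 − 4 = 1, and the invariant factors of ∂_1 are all 1, so H_0 ≅ Z.
  H_1: rank ker ∂_1 − rank ∂_2 = (5 − 4) − 0 = 1, and there is no ∂_2, so H_1 ≅ Z.

As a check, the Euler characteristic is 5 − 5 = 0, which agrees with 1 − 1 = 0.

H_0 ≅ Z,  H_1 ≅ Z.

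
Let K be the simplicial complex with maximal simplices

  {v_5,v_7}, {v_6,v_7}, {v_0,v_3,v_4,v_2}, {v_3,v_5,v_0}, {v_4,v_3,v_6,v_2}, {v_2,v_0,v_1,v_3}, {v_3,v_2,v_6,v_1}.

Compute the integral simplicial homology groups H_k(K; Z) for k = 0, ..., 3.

Order the vertices as v_0 < v_1 < v_2 < v_3 < v_4 < v_5 < v_6 < v_7. Listing each simplex with vertices in this order, K has dimension 3 with simplices:

  0-simplices (8): [v_0], [v_1], [v_2], [v_3], [v_4], [v_5], [v_6], [v_7]
  1-simplices (17): (17 of them)
  2-simplices (13): (13 of them)
  3-simplices (4): [v_0,v_1,v_2,v_3], [v_0,v_2,v_3,v_4], [v_1,v_2,v_3,v_6], [v_2,v_3,v_4,v_6]

Hence C_0 ≅ Z^8, C_1 ≅ Z^17, C_2 ≅ Z^13, C_3 ≅ Z^4.

The boundary map ∂_1: C_1 → C_0 sends each edge [p,q] (with p < q) to q − p. For instance
  ∂[v_3,v_6] = [v_6] − [v_3].
The 8×17 boundary matrix has rank 7 and Smith normal form diag(1,1,1,1,1,1,1).

The boundary map ∂_2: C_2 → C_1 maps a triangle to the signed sum of its edges. For instance
  ∂[v_1,v_2,v_3] = [v_2,v_3] − [v_1,v_3] + [v_1,v_2],
  ∂[v_2,v_4,v_6] = [v_4,v_6] − [v_2,v_6] + [v_2,v_4].
This gives a 17×13 integer matrix of rank 9; reducing to Smith normal form yields diagonal entries (1,1,1,1,1,1,1,1,1).

∂_3: C_3 → C_2 sends each 3-simplex σ to the alternating sum Σ_i (−1)^i (σ with its i-th vertex removed). For instance
  ∂[v_0,v_1,v_2,v_3] = [v_1,v_2,v_3] − [v_0,v_2,v_3] + [v_0,v_1,v_3] − [v_0,v_1,v_2],
  ∂[v_0,v_2,v_3,v_4] = [v_2,v_3,v_4] − [v_0,v_3,v_4] + [v_0,v_2,v_4] − [v_0,v_2,v_3].
As a 13×4 matrix over Z this has rank 4, with invariant factors (1,1,1,1).

Computing H_k = (kernel of ∂_k) / (image of ∂_{k+1}):

  H_0: rank C_0 − rank ∂_1 = 8 − 7 = 1, and the invariant factors of ∂_1 are all 1, so H_0 = Z.
  H_1: rank ker ∂_1 − rank ∂_2 = (17 − 7) − 9 = 1, and the invariant factors of ∂_2 are all 1, so H_1 = Z.
  H_2: rank ker ∂_2 − rank ∂_3 = (13 − 9) − 4 = 0, and the invariant factors of ∂_3 are all 1, so H_2 = 0.
  H_3: rank ker ∂_3 − rank ∂_4 = (4 − 4) − 0 = 0, and there is no ∂_4, so H_3 = 0.

H_0 ≅ Z,  H_1 ≅ Z,  H_2 = 0,  H_3 = 0.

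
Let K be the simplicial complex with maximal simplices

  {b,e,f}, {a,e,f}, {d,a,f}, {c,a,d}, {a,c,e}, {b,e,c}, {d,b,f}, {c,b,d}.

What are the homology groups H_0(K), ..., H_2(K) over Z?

Fix the vertex order a < b < c < d < e < f and write every simplex with vertices in increasing order. Then dim K = 2 and the simplices of K are:

  0-simplices (6): a, b, c, d, e, f
  1-simplices (12): ac, ad, ae, af, bc, bd, be, bf, cd, ce, df, ef
  2-simplices (8): acd, ace, adf, aef, bcd, bce, bdf, bef

Hence C_0 ≅ Z^6, C_1 ≅ Z^12, C_2 ≅ Z^8.

Boundary ∂_1: C_1 → C_0 sends each edge [p,q] (with p < q) to q − p. For instance
  ∂bd = d − b.
The 6×12 boundary matrix has rank 5 and Smith normal form diag(1,1,1,1,1).

The boundary map ∂_2: C_2 → C_1 sends each 2-simplex [p,q,r] to [q,r] − [p,r] + [p,q]. For instance
  ∂aef = ef − af + ae,
  ∂bcd = cd − bd + bc.
The resulting 12×8 matrix has rank 7, and its Smith normal form has invariant factors (1,1,1,1,1,1,1).

Now H_k = ker ∂_k / im ∂_{k+1}, so:

  H_0: rank C_0 − rank ∂_1 = 6 − 5 = 1, and the invariant factors of ∂_1 are all 1, so H_0 = Z.
  H_1: rank ker ∂_1 − rank ∂_2 = (12 − 5) − 7 = 0, and the invariant factors of ∂_2 are all 1, so H_1 = 0.
  H_2: rank ker ∂_2 − rank ∂_3 = (8 − 7) − 0 = 1, and there is no ∂_3, so H_2 = Z.

As a check, the Euler characteristic is 6 − 12 + 8 = 2, which agrees with 1 − 0 + 1 = 2.

H_0 = Z,  H_1 = 0,  H_2 = Z.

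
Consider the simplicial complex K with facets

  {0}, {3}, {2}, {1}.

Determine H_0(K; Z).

H_0 = Z^4.

Order the vertices as 0 < 1 < 2 < 3. Listing each simplex with vertices in this order, K has dimension 0 with simplices:

  0-simplices (4): [0], [1], [2], [3]

so the chain groups are C_0 ≅ Z^4.

Computing H_k = (kernel of ∂_k) / (image of ∂_{k+1}):

  H_0: rank C_0 − rank ∂_1 = 4 − 0 = 4, and there is no ∂_1, so H_0 ≅ Z^4.

(K is a triangulation of a set of 4 points.)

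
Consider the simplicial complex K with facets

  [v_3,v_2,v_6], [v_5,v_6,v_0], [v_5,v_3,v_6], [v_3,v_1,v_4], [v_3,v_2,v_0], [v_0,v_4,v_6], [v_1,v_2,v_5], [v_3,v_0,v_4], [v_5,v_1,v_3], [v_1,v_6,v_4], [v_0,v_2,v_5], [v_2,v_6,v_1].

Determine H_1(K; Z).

H_1 = Z/2.

Fix the vertex order v_0 < v_1 < v_2 < v_3 < v_4 < v_5 < v_6 and write every simplex with vertices in increasing order. Then dim K = 2 and the simplices of K are:

  0-simplices (7): [v_0], [v_1], [v_2], [v_3], [v_4], [v_5], [v_6]
  1-simplices (18): (18 of them)
  2-simplices (12): (12 of them)

so the chain groups are C_0 ≅ Z^7, C_1 ≅ Z^18, C_2 ≅ Z^12.

∂_1: C_1 → C_0 sends each edge [p,q] (with p < q) to q − p. For instance
  ∂[v_4,v_6] = [v_6] − [v_4].
The 7×18 boundary matrix has rank 6 and Smith normal form diag(1,1,1,1,1,1).

∂_2: C_2 → C_1 acts by ∂[p,q,r] = [q,r] − [p,r] + [p,q]. For instance
  ∂[v_1,v_2,v_6] = [v_2,v_6] − [v_1,v_6] + [v_1,v_2],
  ∂[v_2,v_3,v_6] = [v_3,v_6] − [v_2,v_6] + [v_2,v_3].
As a 18×12 matrix over Z this has rank 12, with invariant factors (1,1,1,1,1,1,1,1,1,1,1,2).

Computing H_k = (kernel of ∂_k) / (image of ∂_{k+1}):

  H_1: rank ker ∂_1 − rank ∂_2 = (18 − 6) − 12 = 0, and ∂_2 has invariant factor 2 > 1, so H_1 = Z/2.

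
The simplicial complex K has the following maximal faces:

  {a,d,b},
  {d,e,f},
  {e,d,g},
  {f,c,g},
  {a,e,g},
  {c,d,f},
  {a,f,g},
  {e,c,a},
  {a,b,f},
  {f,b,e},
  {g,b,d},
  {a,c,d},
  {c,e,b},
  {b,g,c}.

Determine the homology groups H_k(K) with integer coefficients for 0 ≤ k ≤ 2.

H_0 ≅ Z,  H_1 ≅ Z^2,  H_2 ≅ Z.

K has 7 vertices, 21 edges, 14 triangles.
rank ∂_0 = 0, rank ∂_1 = 6 ⇒ b_0 = 7 − 0 − 6 = 1; all invariant factors of ∂_1 are 1 so no torsion. So H_0 ≅ Z.
rank ∂_1 = 6, rank ∂_2 = 13 ⇒ b_1 = 21 − 6 − 13 = 2; all invariant factors of ∂_2 are 1 so no torsion. So H_1 ≅ Z^2.
rank ∂_2 = 13, rank ∂_3 = 0 ⇒ b_2 = 14 − 13 − 0 = 1. So H_2 ≅ Z.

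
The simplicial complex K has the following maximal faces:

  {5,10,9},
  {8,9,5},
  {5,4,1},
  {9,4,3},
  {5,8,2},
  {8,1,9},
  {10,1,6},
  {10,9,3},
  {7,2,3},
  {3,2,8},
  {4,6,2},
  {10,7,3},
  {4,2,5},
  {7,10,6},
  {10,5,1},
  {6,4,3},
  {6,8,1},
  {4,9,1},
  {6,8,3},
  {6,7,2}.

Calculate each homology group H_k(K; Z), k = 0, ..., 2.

H_0 = Z,  H_1 = Z ⊕ Z/2Z,  H_2 = 0.

Order the vertices as 1 < 2 < 3 < 4 < 5 < 6 < 7 < 8 < 9 < 10. Listing each simplex with vertices in this order, K has dimension 2 with simplices:

  0-simplices (10): [1], [2], [3], [4], [5], [6], [7], [8], [9], [10]
  1-simplices (30): (30 of them)
  2-simplices (20): (20 of them)

Hence C_0 ≅ Z^10, C_1 ≅ Z^30, C_2 ≅ Z^20.

Boundary ∂_1: C_1 → C_0 is given by ∂[p,q] = [q] − [p]. For instance
  ∂[7,10] = [10] − [7].
The 10×30 boundary matrix has rank 9 and Smith normal form diag(1,1,1,1,1,1,1,1,1).

The boundary map ∂_2: C_2 → C_1 maps a triangle to the signed sum of its edges. For instance
  ∂[3,4,6] = [4,6] − [3,6] + [3,4],
  ∂[5,9,10] = [9,10] − [5,10] + [5,9].
As a 30×20 matrix over Z this has rank 20, with invariant factors (1,1,1,1,1,1,1,1,1,1,1,1,1,1,1,1,1,1,1,2).

From H_k ≅ ker(∂_k) / im(∂_{k+1}) we obtain:

  H_0: rank C_0 − rank ∂_1 = 10 − 9 = 1, and the invariant factors of ∂_1 are all 1, so H_0 ≅ Z.
  H_1: rank ker ∂_1 − rank ∂_2 = (30 − 9) − 20 = 1, and ∂_2 has invariant factor 2 > 1, so H_1 ≅ Z ⊕ Z/2Z.
  H_2: rank ker ∂_2 − rank ∂_3 = (20 − 20) − 0 = 0, and there is no ∂_3, so H_2 ≅ 0.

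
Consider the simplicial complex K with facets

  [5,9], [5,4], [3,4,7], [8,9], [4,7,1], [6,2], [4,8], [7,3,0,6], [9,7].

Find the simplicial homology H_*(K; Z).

H_0 ≅ Z,  H_1 ≅ Z^2,  H_2 = 0,  H_3 = 0.

Take the total order 0 < 1 < 2 < 3 < 4 < 5 < 6 < 7 < 8 < 9 on the vertex set. Then K (dimension 3) consists of the simplices:

  0-simplices (10): [0], [1], [2], [3], [4], [5], [6], [7], [8], [9]
  1-simplices (16): [0,3], [0,6], [0,7], [1,4], [1,7], [2,6], [3,4], [3,6], [3,7], [4,5], [4,7], [4,8], [5,9], [6,7], [7,9], [8,9]
  2-simplices (6): [0,3,6], [0,3,7], [0,6,7], [1,4,7], [3,4,7], [3,6,7]
  3-simplices (1): [0,3,6,7]

Hence C_0 ≅ Z^10, C_1 ≅ Z^16, C_2 ≅ Z^6, C_3 ≅ Z^1.

Boundary ∂_1: C_1 → C_0 is given by ∂[p,q] = [q] − [p].
This gives a 10×16 integer matrix of rank 9; reducing to Smith normal form yields diagonal entries (1,1,1,1,1,1,1,1,1).

Boundary ∂_2: C_2 → C_1 acts by ∂[p,q,r] = [q,r] − [p,r] + [p,q]. For instance
  ∂[1,4,7] = [4,7] − [1,7] + [1,4],
  ∂[3,4,7] = [4,7] − [3,7] + [3,4].
As a 16×6 matrix over Z this has rank 5, with invariant factors (1,1,1,1,1).

Boundary ∂_3: C_3 → C_2 sends each 3-simplex σ to the alternating sum Σ_i (−1)^i (σ with its i-th vertex removed). For instance
  ∂[0,3,6,7] = [3,6,7] − [0,6,7] + [0,3,7] − [0,3,6].
This gives a 6×1 integer matrix of rank 1; reducing to Smith normal form yields diagonal entries (1).

From H_k ≅ ker(∂_k) / im(∂_{k+1}) we obtain:

  H_0: rank C_0 − rank ∂_1 = 10 − 9 = 1, and the invariant factors of ∂_1 are all 1, so H_0 = Z.
  H_1: rank ker ∂_1 − rank ∂_2 = (16 − 9) − 5 = 2, and the invariant factors of ∂_2 are all 1, so H_1 = Z^2.
  H_2: rank ker ∂_2 − rank ∂_3 = (6 − 5) − 1 = 0, and the invariant factors of ∂_3 are all 1, so H_2 = 0.
  H_3: rank ker ∂_3 − rank ∂_4 = (1 − 1) − 0 = 0, and there is no ∂_4, so H_3 = 0.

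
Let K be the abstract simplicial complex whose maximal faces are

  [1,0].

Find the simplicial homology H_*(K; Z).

H_0 = Z,  H_1 = 0.

K has 2 vertices, 1 edge.
rank ∂_0 = 0, rank ∂_1 = 1 ⇒ b_0 = 2 − 0 − 1 = 1; all invariant factors of ∂_1 are 1 so no torsion. So H_0 = Z.
rank ∂_1 = 1, rank ∂_2 = 0 ⇒ b_1 = 1 − 1 − 0 = 0. So H_1 = 0.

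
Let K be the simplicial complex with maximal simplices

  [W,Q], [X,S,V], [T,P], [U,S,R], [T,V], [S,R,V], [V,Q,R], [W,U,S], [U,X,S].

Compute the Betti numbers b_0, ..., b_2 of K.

b_0 = 1, b_1 = 1, b_2 = 0.

Take the total order P < Q < R < S < T < U < V < W < X on the vertex set. Then K (dimension 2) consists of the simplices:

  0-simplices (9): P, Q, R, S, T, U, V, W, X
  1-simplices (15): PT, QR, QV, QW, RS, RU, RV, SU, SV, SW, SX, TV, UW, UX, VX
  2-simplices (6): QRV, RSU, RSV, SUW, SUX, SVX

giving chain groups C_0 ≅ Z^9, C_1 ≅ Z^15, C_2 ≅ Z^6.

∂_1: C_1 → C_0 sends each edge [p,q] (with p < q) to q − p. For instance
  ∂SV = V − S.
The 9×15 boundary matrix has rank 8 and Smith normal form diag(1,1,1,1,1,1,1,1).

The boundary map ∂_2: C_2 → C_1 maps a triangle to the signed sum of its edges. For instance
  ∂SVX = VX − SX + SV,
  ∂SUX = UX − SX + SU.
This gives a 15×6 integer matrix of rank 6; reducing to Smith normal form yields diagonal entries (1,1,1,1,1,1).

From H_k ≅ ker(∂_k) / im(∂_{k+1}) we obtain:

  H_0: rank C_0 − rank ∂_1 = 9 − 8 = 1, and the invariant factors of ∂_1 are all 1, so H_0 ≅ Z.
  H_1: rank ker ∂_1 − rank ∂_2 = (15 − 8) − 6 = 1, and the invariant factors of ∂_2 are all 1, so H_1 ≅ Z.
  H_2: rank ker ∂_2 − rank ∂_3 = (6 − 6) − 0 = 0, and there is no ∂_3, so H_2 ≅ 0.

As a check, the Euler characteristic is 9 − 15 + 6 = 0, which agrees with 1 − 1 + 0 = 0.

Hence the Betti numbers are b_0 = 1, b_1 = 1, b_2 = 0.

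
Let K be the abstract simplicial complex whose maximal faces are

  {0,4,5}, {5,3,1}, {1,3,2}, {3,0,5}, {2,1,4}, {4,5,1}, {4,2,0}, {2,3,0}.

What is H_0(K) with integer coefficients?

H_0 = Z.

Fix the vertex order 0 < 1 < 2 < 3 < 4 < 5 and write every simplex with vertices in increasing order. Then dim K = 2 and the simplices of K are:

  0-simplices (6): [0], [1], [2], [3], [4], [5]
  1-simplices (12): [0,2], [0,3], [0,4], [0,5], [1,2], [1,3], [1,4], [1,5], [2,3], [2,4], [3,5], [4,5]
  2-simplices (8): [0,2,3], [0,2,4], [0,3,5], [0,4,5], [1,2,3], [1,2,4], [1,3,5], [1,4,5]

Hence C_0 ≅ Z^6, C_1 ≅ Z^12, C_2 ≅ Z^8.

Boundary ∂_1: C_1 → C_0 maps an edge to its endpoints' difference, ∂[p,q] = q − p. For instance
  ∂[3,5] = [5] − [3].
As a 6×12 matrix over Z this has rank 5, with invariant factors (1,1,1,1,1).

Boundary ∂_2: C_2 → C_1 sends each 2-simplex [p,q,r] to [q,r] − [p,r] + [p,q]. For instance
  ∂[1,2,4] = [2,4] − [1,4] + [1,2],
  ∂[0,4,5] = [4,5] − [0,5] + [0,4].
This gives a 12×8 integer matrix of rank 7; reducing to Smith normal form yields diagonal entries (1,1,1,1,1,1,1).

Reading off H_k = ker ∂_k / im ∂_{k+1}:

  H_0: rank C_0 − rank ∂_1 = 6 − 5 = 1, and the invariant factors of ∂_1 are all 1, so H_0 ≅ Z.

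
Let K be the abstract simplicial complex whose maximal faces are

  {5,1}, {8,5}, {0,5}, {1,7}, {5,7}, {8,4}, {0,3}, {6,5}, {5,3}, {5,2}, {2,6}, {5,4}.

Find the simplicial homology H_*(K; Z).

H_0 = Z,  H_1 = Z^4.

K has 9 vertices, 12 edges.
rank ∂_0 = 0, rank ∂_1 = 8 ⇒ b_0 = 9 − 0 − 8 = 1; all invariant factors of ∂_1 are 1 so no torsion. So H_0 ≅ Z.
rank ∂_1 = 8, rank ∂_2 = 0 ⇒ b_1 = 12 − 8 − 0 = 4. So H_1 ≅ Z^4.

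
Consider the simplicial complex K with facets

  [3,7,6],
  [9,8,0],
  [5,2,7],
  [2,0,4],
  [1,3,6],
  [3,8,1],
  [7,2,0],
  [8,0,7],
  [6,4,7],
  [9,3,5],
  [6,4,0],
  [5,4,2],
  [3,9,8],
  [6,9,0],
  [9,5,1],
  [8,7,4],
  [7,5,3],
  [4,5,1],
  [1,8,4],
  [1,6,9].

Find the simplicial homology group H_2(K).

K has 10 vertices, 30 edges, 20 triangles.
rank ∂_2 = 20, rank ∂_3 = 0 ⇒ b_2 = 20 − 20 − 0 = 0. So H_2 = 0.

H_2 ≅ 0.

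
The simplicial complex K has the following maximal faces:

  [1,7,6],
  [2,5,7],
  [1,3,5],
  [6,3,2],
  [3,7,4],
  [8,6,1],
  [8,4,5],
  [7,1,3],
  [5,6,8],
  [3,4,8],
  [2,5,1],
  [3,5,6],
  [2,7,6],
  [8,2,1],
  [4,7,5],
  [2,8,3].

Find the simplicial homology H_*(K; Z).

H_0 ≅ Z,  H_1 ≅ Z^2,  H_2 ≅ Z.

K has 8 vertices, 24 edges, 16 triangles.
rank ∂_0 = 0, rank ∂_1 = 7 ⇒ b_0 = 8 − 0 − 7 = 1; all invariant factors of ∂_1 are 1 so no torsion. So H_0 = Z.
rank ∂_1 = 7, rank ∂_2 = 15 ⇒ b_1 = 24 − 7 − 15 = 2; all invariant factors of ∂_2 are 1 so no torsion. So H_1 = Z^2.
rank ∂_2 = 15, rank ∂_3 = 0 ⇒ b_2 = 16 − 15 − 0 = 1. So H_2 = Z.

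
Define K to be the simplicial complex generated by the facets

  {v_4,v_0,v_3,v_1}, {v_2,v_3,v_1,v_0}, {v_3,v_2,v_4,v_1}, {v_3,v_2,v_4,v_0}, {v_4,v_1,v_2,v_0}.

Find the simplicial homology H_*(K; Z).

H_0 = Z,  H_1 = 0,  H_2 = 0,  H_3 = Z.

Fix the vertex order v_0 < v_1 < v_2 < v_3 < v_4 and write every simplex with vertices in increasing order. Then dim K = 3 and the simplices of K are:

  0-simplices (5): [v_0], [v_1], [v_2], [v_3], [v_4]
  1-simplices (10): [v_0,v_1], [v_0,v_2], [v_0,v_3], [v_0,v_4], [v_1,v_2], [v_1,v_3], [v_1,v_4], [v_2,v_3], [v_2,v_4], [v_3,v_4]
  2-simplices (10): [v_0,v_1,v_2], [v_0,v_1,v_3], [v_0,v_1,v_4], [v_0,v_2,v_3], [v_0,v_2,v_4], [v_0,v_3,v_4], [v_1,v_2,v_3], [v_1,v_2,v_4], [v_1,v_3,v_4], [v_2,v_3,v_4]
  3-simplices (5): [v_0,v_1,v_2,v_3], [v_0,v_1,v_2,v_4], [v_0,v_1,v_3,v_4], [v_0,v_2,v_3,v_4], [v_1,v_2,v_3,v_4]

so the chain groups are C_0 ≅ Z^5, C_1 ≅ Z^10, C_2 ≅ Z^10, C_3 ≅ Z^5.

∂_1: C_1 → C_0 sends each edge [p,q] (with p < q) to q − p. For instance
  ∂[v_0,v_4] = [v_4] − [v_0].
The 5×10 boundary matrix has rank 4 and Smith normal form diag(1,1,1,1).

∂_2: C_2 → C_1 sends each 2-simplex [p,q,r] to [q,r] − [p,r] + [p,q]. For instance
  ∂[v_0,v_2,v_3] = [v_2,v_3] − [v_0,v_3] + [v_0,v_2],
  ∂[v_0,v_3,v_4] = [v_3,v_4] − [v_0,v_4] + [v_0,v_3].
This gives a 10×10 integer matrix of rank 6; reducing to Smith normal form yields diagonal entries (1,1,1,1,1,1).

The boundary map ∂_3: C_3 → C_2 sends each 3-simplex σ to the alternating sum Σ_i (−1)^i (σ with its i-th vertex removed). For instance
  ∂[v_0,v_1,v_2,v_4] = [v_1,v_2,v_4] − [v_0,v_2,v_4] + [v_0,v_1,v_4] − [v_0,v_1,v_2],
  ∂[v_0,v_1,v_3,v_4] = [v_1,v_3,v_4] − [v_0,v_3,v_4] + [v_0,v_1,v_4] − [v_0,v_1,v_3].
As a 10×5 matrix over Z this has rank 4, with invariant factors (1,1,1,1).

Reading off H_k = ker ∂_k / im ∂_{k+1}:

  H_0: rank C_0 − rank ∂_1 = 5 − 4 = 1, and the invariant factors of ∂_1 are all 1, so H_0 = Z.
  H_1: rank ker ∂_1 − rank ∂_2 = (10 − 4) − 6 = 0, and the invariant factors of ∂_2 are all 1, so H_1 = 0.
  H_2: rank ker ∂_2 − rank ∂_3 = (10 − 6) − 4 = 0, and the invariant factors of ∂_3 are all 1, so H_2 = 0.
  H_3: rank ker ∂_3 − rank ∂_4 = (5 − 4) − 0 = 1, and there is no ∂_4, so H_3 = Z.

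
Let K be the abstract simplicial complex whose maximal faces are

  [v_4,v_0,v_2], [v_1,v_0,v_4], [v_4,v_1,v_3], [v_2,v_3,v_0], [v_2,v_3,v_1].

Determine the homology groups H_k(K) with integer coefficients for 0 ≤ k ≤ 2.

H_0 ≅ Z,  H_1 ≅ Z,  H_2 = 0.

Order the vertices as v_0 < v_1 < v_2 < v_3 < v_4. Listing each simplex with vertices in this order, K has dimension 2 with simplices:

  0-simplices (5): [v_0], [v_1], [v_2], [v_3], [v_4]
  1-simplices (10): [v_0,v_1], [v_0,v_2], [v_0,v_3], [v_0,v_4], [v_1,v_2], [v_1,v_3], [v_1,v_4], [v_2,v_3], [v_2,v_4], [v_3,v_4]
  2-simplices (5): [v_0,v_1,v_4], [v_0,v_2,v_3], [v_0,v_2,v_4], [v_1,v_2,v_3], [v_1,v_3,v_4]

giving chain groups C_0 ≅ Z^5, C_1 ≅ Z^10, C_2 ≅ Z^5.

Boundary ∂_1: C_1 → C_0 sends each edge [p,q] (with p < q) to q − p.
The 5×10 boundary matrix has rank 4 and Smith normal form diag(1,1,1,1).

Boundary ∂_2: C_2 → C_1 sends each 2-simplex [p,q,r] to [q,r] − [p,r] + [p,q]. For instance
  ∂[v_0,v_1,v_4] = [v_1,v_4] − [v_0,v_4] + [v_0,v_1],
  ∂[v_0,v_2,v_4] = [v_2,v_4] − [v_0,v_4] + [v_0,v_2].
The resulting 10×5 matrix has rank 5, and its Smith normal form has invariant factors (1,1,1,1,1).

Reading off H_k = ker ∂_k / im ∂_{k+1}:

  H_0: rank C_0 − rank ∂_1 = 5 − 4 = 1, and the invariant factors of ∂_1 are all 1, so H_0 = Z.
  H_1: rank ker ∂_1 − rank ∂_2 = (10 − 4) − 5 = 1, and the invariant factors of ∂_2 are all 1, so H_1 = Z.
  H_2: rank ker ∂_2 − rank ∂_3 = (5 − 5) − 0 = 0, and there is no ∂_3, so H_2 = 0.

As a check, the Euler characteristic is 5 − 10 + 5 = 0, which agrees with 1 − 1 + 0 = 0.
(K is a triangulation of the Möbius band.)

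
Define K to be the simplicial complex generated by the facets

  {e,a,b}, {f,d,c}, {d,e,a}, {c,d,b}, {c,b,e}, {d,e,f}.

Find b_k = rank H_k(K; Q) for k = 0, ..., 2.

b_0 = 1, b_1 = 1, b_2 = 0.

We work with the vertex ordering a < b < c < d < e < f. The simplices of K, each written with vertices in increasing order, are:

  0-simplices (6): a, b, c, d, e, f
  1-simplices (12): ab, ad, ae, bc, bd, be, cd, ce, cf, de, df, ef
  2-simplices (6): abe, ade, bcd, bce, cdf, def

Hence C_0 ≅ Z^6, C_1 ≅ Z^12, C_2 ≅ Z^6.

Boundary ∂_1: C_1 → C_0 sends each edge [p,q] (with p < q) to q − p. For instance
  ∂ae = e − a.
As a 6×12 matrix over Z this has rank 5, with invariant factors (1,1,1,1,1).

∂_2: C_2 → C_1 maps a triangle to the signed sum of its edges. For instance
  ∂abe = be − ae + ab,
  ∂ade = de − ae + ad.
This gives a 12×6 integer matrix of rank 6; reducing to Smith normal form yields diagonal entries (1,1,1,1,1,1).

Now H_k = ker ∂_k / im ∂_{k+1}, so:

  H_0: rank C_0 − rank ∂_1 = 6 − 5 = 1, and the invariant factors of ∂_1 are all 1, so H_0 ≅ Z.
  H_1: rank ker ∂_1 − rank ∂_2 = (12 − 5) − 6 = 1, and the invariant factors of ∂_2 are all 1, so H_1 ≅ Z.
  H_2: rank ker ∂_2 − rank ∂_3 = (6 − 6) − 0 = 0, and there is no ∂_3, so H_2 ≅ 0.

Hence the Betti numbers are b_0 = 1, b_1 = 1, b_2 = 0.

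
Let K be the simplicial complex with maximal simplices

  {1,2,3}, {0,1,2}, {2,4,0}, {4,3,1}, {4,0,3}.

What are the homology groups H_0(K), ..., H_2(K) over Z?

Fix the vertex order 0 < 1 < 2 < 3 < 4 and write every simplex with vertices in increasing order. Then dim K = 2 and the simplices of K are:

  0-simplices (5): [0], [1], [2], [3], [4]
  1-simplices (10): [0,1], [0,2], [0,3], [0,4], [1,2], [1,3], [1,4], [2,3], [2,4], [3,4]
  2-simplices (5): [0,1,2], [0,2,4], [0,3,4], [1,2,3], [1,3,4]

giving chain groups C_0 ≅ Z^5, C_1 ≅ Z^10, C_2 ≅ Z^5.

Boundary ∂_1: C_1 → C_0 sends each edge [p,q] (with p < q) to q − p. For instance
  ∂[0,1] = [1] − [0].
The 5×10 boundary matrix has rank 4 and Smith normal form diag(1,1,1,1).

Boundary ∂_2: C_2 → C_1 sends each 2-simplex [p,q,r] to [q,r] − [p,r] + [p,q]. For instance
  ∂[0,3,4] = [3,4] − [0,4] + [0,3],
  ∂[1,3,4] = [3,4] − [1,4] + [1,3].
The resulting 10×5 matrix has rank 5, and its Smith normal form has invariant factors (1,1,1,1,1).

Now H_k = ker ∂_k / im ∂_{k+1}, so:

  H_0: rank C_0 − rank ∂_1 = 5 − 4 = 1, and the invariant factors of ∂_1 are all 1, so H_0 = Z.
  H_1: rank ker ∂_1 − rank ∂_2 = (10 − 4) − 5 = 1, and the invariant factors of ∂_2 are all 1, so H_1 = Z.
  H_2: rank ker ∂_2 − rank ∂_3 = (5 − 5) − 0 = 0, and there is no ∂_3, so H_2 = 0.

(K is a triangulation of the Möbius band.)

H_0 = Z,  H_1 = Z,  H_2 = 0.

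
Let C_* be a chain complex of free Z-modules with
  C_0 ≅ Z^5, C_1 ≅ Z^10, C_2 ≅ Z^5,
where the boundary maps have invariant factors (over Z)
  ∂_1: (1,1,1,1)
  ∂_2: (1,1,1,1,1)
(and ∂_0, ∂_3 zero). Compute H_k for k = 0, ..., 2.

H_0 = Z,  H_1 = Z,  H_2 = 0.

H_0: b_0 = 5 − 0 − 4 = 1; torsion from ∂_1 factors > 1: none. So H_0 = Z.
H_1: b_1 = 10 − 4 − 5 = 1; torsion from ∂_2 factors > 1: none. So H_1 = Z.
H_2: b_2 = 5 − 5 − 0 = 0; torsion from ∂_3 factors > 1: none. So H_2 = 0.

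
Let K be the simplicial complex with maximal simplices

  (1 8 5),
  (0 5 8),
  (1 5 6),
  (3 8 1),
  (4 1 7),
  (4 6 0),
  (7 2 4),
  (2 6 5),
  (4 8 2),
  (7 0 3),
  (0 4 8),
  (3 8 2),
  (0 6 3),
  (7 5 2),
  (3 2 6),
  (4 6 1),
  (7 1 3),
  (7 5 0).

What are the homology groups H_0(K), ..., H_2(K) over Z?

H_0 = Z,  H_1 = Z^2,  H_2 = Z.

Take the total order 0 < 1 < 2 < 3 < 4 < 5 < 6 < 7 < 8 on the vertex set. Then K (dimension 2) consists of the simplices:

  0-simplices (9): [0], [1], [2], [3], [4], [5], [6], [7], [8]
  1-simplices (27): (27 of them)
  2-simplices (18): [0,3,6], [0,3,7], [0,4,6], [0,4,8], [0,5,7], [0,5,8], [1,3,7], [1,3,8], [1,4,6], [1,4,7], [1,5,6], [1,5,8], [2,3,6], [2,3,8], [2,4,7], [2,4,8], [2,5,6], [2,5,7]

Hence C_0 ≅ Z^9, C_1 ≅ Z^27, C_2 ≅ Z^18.

∂_1: C_1 → C_0 maps an edge to its endpoints' difference, ∂[p,q] = q − p. For instance
  ∂[1,4] = [4] − [1].
The resulting 9×27 matrix has rank 8, and its Smith normal form has invariant factors (1,1,1,1,1,1,1,1).

Boundary ∂_2: C_2 → C_1 sends each 2-simplex [p,q,r] to [q,r] − [p,r] + [p,q]. For instance
  ∂[2,3,6] = [3,6] − [2,6] + [2,3],
  ∂[0,4,6] = [4,6] − [0,6] + [0,4].
This gives a 27×18 integer matrix of rank 17; reducing to Smith normal form yields diagonal entries (1,1,1,1,1,1,1,1,1,1,1,1,1,1,1,1,1).

Reading off H_k = ker ∂_k / im ∂_{k+1}:

  H_0: rank C_0 − rank ∂_1 = 9 − 8 = 1, and the invariant factors of ∂_1 are all 1, so H_0 = Z.
  H_1: rank ker ∂_1 − rank ∂_2 = (27 − 8) − 17 = 2, and the invariant factors of ∂_2 are all 1, so H_1 = Z^2.
  H_2: rank ker ∂_2 − rank ∂_3 = (18 − 17) − 0 = 1, and there is no ∂_3, so H_2 = Z.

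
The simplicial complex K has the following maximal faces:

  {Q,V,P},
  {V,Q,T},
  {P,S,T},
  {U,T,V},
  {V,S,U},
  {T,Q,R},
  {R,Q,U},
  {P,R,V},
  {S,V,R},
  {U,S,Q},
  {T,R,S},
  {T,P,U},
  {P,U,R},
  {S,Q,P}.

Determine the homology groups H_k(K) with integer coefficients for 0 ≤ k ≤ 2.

H_0 = Z,  H_1 = Z^2,  H_2 = Z.

We work with the vertex ordering P < Q < R < S < T < U < V. The simplices of K, each written with vertices in increasing order, are:

  0-simplices (7): P, Q, R, S, T, U, V
  1-simplices (21): PQ, PR, PS, PT, PU, PV, QR, QS, QT, QU, QV, RS, RT, RU, RV, ST, SU, SV, TU, TV, UV
  2-simplices (14): PQS, PQV, PRU, PRV, PST, PTU, QRT, QRU, QSU, QTV, RST, RSV, SUV, TUV

giving chain groups C_0 ≅ Z^7, C_1 ≅ Z^21, C_2 ≅ Z^14.

The boundary map ∂_1: C_1 → C_0 is given by ∂[p,q] = [q] − [p].
As a 7×21 matrix over Z this has rank 6, with invariant factors (1,1,1,1,1,1).

The boundary map ∂_2: C_2 → C_1 acts by ∂[p,q,r] = [q,r] − [p,r] + [p,q]. For instance
  ∂RST = ST − RT + RS,
  ∂QRU = RU − QU + QR.
As a 21×14 matrix over Z this has rank 13, with invariant factors (1,1,1,1,1,1,1,1,1,1,1,1,1).

Reading off H_k = ker ∂_k / im ∂_{k+1}:

  H_0: rank C_0 − rank ∂_1 = 7 − 6 = 1, and the invariant factors of ∂_1 are all 1, so H_0 ≅ Z.
  H_1: rank ker ∂_1 − rank ∂_2 = (21 − 6) − 13 = 2, and the invariant factors of ∂_2 are all 1, so H_1 ≅ Z^2.
  H_2: rank ker ∂_2 − rank ∂_3 = (14 − 13) − 0 = 1, and there is no ∂_3, so H_2 ≅ Z.

As a check, the Euler characteristic is 7 − 21 + 14 = 0, which agrees with 1 − 2 + 1 = 0.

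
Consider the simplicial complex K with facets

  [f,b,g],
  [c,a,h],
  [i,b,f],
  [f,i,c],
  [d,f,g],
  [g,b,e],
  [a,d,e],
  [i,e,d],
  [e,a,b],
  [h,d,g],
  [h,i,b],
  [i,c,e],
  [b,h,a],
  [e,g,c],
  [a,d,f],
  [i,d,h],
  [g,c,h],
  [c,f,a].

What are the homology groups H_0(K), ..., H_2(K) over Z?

Order the vertices as a < b < c < d < e < f < g < h < i. Listing each simplex with vertices in this order, K has dimension 2 with simplices:

  0-simplices (9): a, b, c, d, e, f, g, h, i
  1-simplices (27): ab, ac, ad, ae, af, ah, be, bf, bg, bh, bi, ce, cf, cg, ch, ci, de, df, dg, dh, di, eg, ei, fg, fi, gh, hi
  2-simplices (18): abe, abh, acf, ach, ade, adf, beg, bfg, bfi, bhi, ceg, cei, cfi, cgh, dei, dfg, dgh, dhi

Hence C_0 ≅ Z^9, C_1 ≅ Z^27, C_2 ≅ Z^18.

The boundary map ∂_1: C_1 → C_0 sends each edge [p,q] (with p < q) to q − p. For instance
  ∂gh = h − g.
This gives a 9×27 integer matrix of rank 8; reducing to Smith normal form yields diagonal entries (1,1,1,1,1,1,1,1).

Boundary ∂_2: C_2 → C_1 acts by ∂[p,q,r] = [q,r] − [p,r] + [p,q]. For instance
  ∂ade = de − ae + ad,
  ∂beg = eg − bg + be.
The 27×18 boundary matrix has rank 17 and Smith normal form diag(1,1,1,1,1,1,1,1,1,1,1,1,1,1,1,1,1).

Reading off H_k = ker ∂_k / im ∂_{k+1}:

  H_0: rank C_0 − rank ∂_1 = 9 − 8 = 1, and the invariant factors of ∂_1 are all 1, so H_0 ≅ Z.
  H_1: rank ker ∂_1 − rank ∂_2 = (27 − 8) − 17 = 2, and the invariant factors of ∂_2 are all 1, so H_1 ≅ Z^2.
  H_2: rank ker ∂_2 − rank ∂_3 = (18 − 17) − 0 = 1, and there is no ∂_3, so H_2 ≅ Z.

As a check, the Euler characteristic is 9 − 27 + 18 = 0, which agrees with 1 − 2 + 1 = 0.
(K is a triangulation of the torus T^2.)

H_0 ≅ Z,  H_1 ≅ Z^2,  H_2 ≅ Z.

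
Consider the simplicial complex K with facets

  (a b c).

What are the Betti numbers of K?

We work with the vertex ordering a < b < c. The simplices of K, each written with vertices in increasing order, are:

  0-simplices (3): a, b, c
  1-simplices (3): ab, ac, bc
  2-simplices (1): abc

giving chain groups C_0 ≅ Z^3, C_1 ≅ Z^3, C_2 ≅ Z^1.

The boundary map ∂_1: C_1 → C_0 maps an edge to its endpoints' difference, ∂[p,q] = q − p.
The 3×3 boundary matrix has rank 2 and Smith normal form diag(1,1).

The boundary map ∂_2: C_2 → C_1 maps a triangle to the signed sum of its edges. For instance
  ∂abc = bc − ac + ab.
This gives a 3×1 integer matrix of rank 1; reducing to Smith normal form yields diagonal entries (1).

From H_k ≅ ker(∂_k) / im(∂_{k+1}) we obtain:

  H_0: rank C_0 − rank ∂_1 = 3 − 2 = 1, and the invariant factors of ∂_1 are all 1, so H_0 = Z.
  H_1: rank ker ∂_1 − rank ∂_2 = (3 − 2) − 1 = 0, and the invariant factors of ∂_2 are all 1, so H_1 = 0.
  H_2: rank ker ∂_2 − rank ∂_3 = (1 − 1) − 0 = 0, and there is no ∂_3, so H_2 = 0.

(K is a triangulation of the 2-simplex.)

Hence the Betti numbers are b_0 = 1, b_1 = 0, b_2 = 0.

b_0 = 1, b_1 = 0, b_2 = 0.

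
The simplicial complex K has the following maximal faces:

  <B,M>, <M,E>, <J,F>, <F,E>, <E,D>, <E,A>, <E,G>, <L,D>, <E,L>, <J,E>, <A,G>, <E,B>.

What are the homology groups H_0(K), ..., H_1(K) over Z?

H_0 = Z,  H_1 = Z^4.

Take the total order A < B < D < E < F < G < J < L < M on the vertex set. Then K (dimension 1) consists of the simplices:

  0-simplices (9): A, B, D, E, F, G, J, L, M
  1-simplices (12): AE, AG, BE, BM, DE, DL, EF, EG, EJ, EL, EM, FJ

Hence C_0 ≅ Z^9, C_1 ≅ Z^12.

Boundary ∂_1: C_1 → C_0 is given by ∂[p,q] = [q] − [p]. For instance
  ∂EG = G − E.
As a 9×12 matrix over Z this has rank 8, with invariant factors (1,1,1,1,1,1,1,1).

Reading off H_k = ker ∂_k / im ∂_{k+1}:

  H_0: rank C_0 − rank ∂_1 = 9 − 8 = 1, and the invariant factors of ∂_1 are all 1, so H_0 ≅ Z.
  H_1: rank ker ∂_1 − rank ∂_2 = (12 − 8) − 0 = 4, and there is no ∂_2, so H_1 ≅ Z^4.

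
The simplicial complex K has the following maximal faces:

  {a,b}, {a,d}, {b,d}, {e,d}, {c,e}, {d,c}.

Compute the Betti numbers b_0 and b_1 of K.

b_0 = 1, b_1 = 2.

Fix the vertex order a < b < c < d < e and write every simplex with vertices in increasing order. Then dim K = 1 and the simplices of K are:

  0-simplices (5): a, b, c, d, e
  1-simplices (6): ab, ad, bd, cd, ce, de

so the chain groups are C_0 ≅ Z^5, C_1 ≅ Z^6.

∂_1: C_1 → C_0 maps an edge to its endpoints' difference, ∂[p,q] = q − p.
The 5×6 boundary matrix has rank 4 and Smith normal form diag(1,1,1,1).

Reading off H_k = ker ∂_k / im ∂_{k+1}:

  H_0: rank C_0 − rank ∂_1 = 5 − 4 = 1, and the invariant factors of ∂_1 are all 1, so H_0 ≅ Z.
  H_1: rank ker ∂_1 − rank ∂_2 = (6 − 4) − 0 = 2, and there is no ∂_2, so H_1 ≅ Z^2.

Hence the Betti numbers are b_0 = 1, b_1 = 2.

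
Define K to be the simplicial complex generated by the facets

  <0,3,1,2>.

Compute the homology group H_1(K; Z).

H_1 = 0.

Take the total order 0 < 1 < 2 < 3 on the vertex set. Then K (dimension 3) consists of the simplices:

  0-simplices (4): [0], [1], [2], [3]
  1-simplices (6): [0,1], [0,2], [0,3], [1,2], [1,3], [2,3]
  2-simplices (4): [0,1,2], [0,1,3], [0,2,3], [1,2,3]
  3-simplices (1): [0,1,2,3]

giving chain groups C_0 ≅ Z^4, C_1 ≅ Z^6, C_2 ≅ Z^4, C_3 ≅ Z^1.

Boundary ∂_1: C_1 → C_0 maps an edge to its endpoints' difference, ∂[p,q] = q − p. For instance
  ∂[1,3] = [3] − [1].
As a 4×6 matrix over Z this has rank 3, with invariant factors (1,1,1).

∂_2: C_2 → C_1 acts by ∂[p,q,r] = [q,r] − [p,r] + [p,q]. For instance
  ∂[1,2,3] = [2,3] − [1,3] + [1,2],
  ∂[0,1,2] = [1,2] − [0,2] + [0,1].
The resulting 6×4 matrix has rank 3, and its Smith normal form has invariant factors (1,1,1).

The boundary map ∂_3: C_3 → C_2 sends each 3-simplex σ to the alternating sum Σ_i (−1)^i (σ with its i-th vertex removed). For instance
  ∂[0,1,2,3] = [1,2,3] − [0,2,3] + [0,1,3] − [0,1,2].
This gives a 4×1 integer matrix of rank 1; reducing to Smith normal form yields diagonal entries (1).

Reading off H_k = ker ∂_k / im ∂_{k+1}:

  H_1: rank ker ∂_1 − rank ∂_2 = (6 − 3) − 3 = 0, and the invariant factors of ∂_2 are all 1, so H_1 ≅ 0.

(K is a triangulation of the 3-simplex.)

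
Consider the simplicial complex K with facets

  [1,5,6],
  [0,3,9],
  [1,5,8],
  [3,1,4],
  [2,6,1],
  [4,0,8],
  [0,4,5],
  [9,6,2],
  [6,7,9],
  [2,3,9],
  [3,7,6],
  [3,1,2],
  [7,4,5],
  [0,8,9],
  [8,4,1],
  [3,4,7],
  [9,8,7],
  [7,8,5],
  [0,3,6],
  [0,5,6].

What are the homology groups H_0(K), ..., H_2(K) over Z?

We work with the vertex ordering 0 < 1 < 2 < 3 < 4 < 5 < 6 < 7 < 8 < 9. The simplices of K, each written with vertices in increasing order, are:

  0-simplices (10): [0], [1], [2], [3], [4], [5], [6], [7], [8], [9]
  1-simplices (30): (30 of them)
  2-simplices (20): (20 of them)

giving chain groups C_0 ≅ Z^10, C_1 ≅ Z^30, C_2 ≅ Z^20.

Boundary ∂_1: C_1 → C_0 sends each edge [p,q] (with p < q) to q − p. For instance
  ∂[1,2] = [2] − [1].
This gives a 10×30 integer matrix of rank 9; reducing to Smith normal form yields diagonal entries (1,1,1,1,1,1,1,1,1).

The boundary map ∂_2: C_2 → C_1 maps a triangle to the signed sum of its edges. For instance
  ∂[1,2,6] = [2,6] − [1,6] + [1,2],
  ∂[0,8,9] = [8,9] − [0,9] + [0,8].
This gives a 30×20 integer matrix of rank 20; reducing to Smith normal form yields diagonal entries (1,1,1,1,1,1,1,1,1,1,1,1,1,1,1,1,1,1,1,2).

Now H_k = ker ∂_k / im ∂_{k+1}, so:

  H_0: rank C_0 − rank ∂_1 = 10 − 9 = 1, and the invariant factors of ∂_1 are all 1, so H_0 = Z.
  H_1: rank ker ∂_1 − rank ∂_2 = (30 − 9) − 20 = 1, and ∂_2 has invariant factor 2 > 1, so H_1 = Z × Z/2.
  H_2: rank ker ∂_2 − rank ∂_3 = (20 − 20) − 0 = 0, and there is no ∂_3, so H_2 = 0.

H_0 = Z,  H_1 = Z × Z/2,  H_2 = 0.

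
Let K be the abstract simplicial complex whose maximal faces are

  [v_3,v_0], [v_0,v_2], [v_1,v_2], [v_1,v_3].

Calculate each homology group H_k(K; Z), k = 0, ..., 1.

H_0 = Z,  H_1 = Z.

Order the vertices as v_0 < v_1 < v_2 < v_3. Listing each simplex with vertices in this order, K has dimension 1 with simplices:

  0-simplices (4): [v_0], [v_1], [v_2], [v_3]
  1-simplices (4): [v_0,v_2], [v_0,v_3], [v_1,v_2], [v_1,v_3]

giving chain groups C_0 ≅ Z^4, C_1 ≅ Z^4.

The boundary map ∂_1: C_1 → C_0 sends each edge [p,q] (with p < q) to q − p. For instance
  ∂[v_1,v_3] = [v_3] − [v_1].
As a 4×4 matrix over Z this has rank 3, with invariant factors (1,1,1).

Reading off H_k = ker ∂_k / im ∂_{k+1}:

  H_0: rank C_0 − rank ∂_1 = 4 − 3 = 1, and the invariant factors of ∂_1 are all 1, so H_0 ≅ Z.
  H_1: rank ker ∂_1 − rank ∂_2 = (4 − 3) − 0 = 1, and there is no ∂_2, so H_1 ≅ Z.

As a check, the Euler characteristic is 4 − 4 = 0, which agrees with 1 − 1 = 0.
(K is a triangulation of the circle S^1.)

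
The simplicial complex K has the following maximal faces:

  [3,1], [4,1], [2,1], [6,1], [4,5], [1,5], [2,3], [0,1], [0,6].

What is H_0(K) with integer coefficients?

K has 7 vertices, 9 edges.
rank ∂_0 = 0, rank ∂_1 = 6 ⇒ b_0 = 7 − 0 − 6 = 1; all invariant factors of ∂_1 are 1 so no torsion. So H_0 = Z.

H_0 = Z.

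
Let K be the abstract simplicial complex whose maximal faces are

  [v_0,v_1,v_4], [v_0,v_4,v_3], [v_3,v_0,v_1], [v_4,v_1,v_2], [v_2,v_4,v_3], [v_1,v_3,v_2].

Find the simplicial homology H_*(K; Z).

We work with the vertex ordering v_0 < v_1 < v_2 < v_3 < v_4. The simplices of K, each written with vertices in increasing order, are:

  0-simplices (5): [v_0], [v_1], [v_2], [v_3], [v_4]
  1-simplices (9): [v_0,v_1], [v_0,v_3], [v_0,v_4], [v_1,v_2], [v_1,v_3], [v_1,v_4], [v_2,v_3], [v_2,v_4], [v_3,v_4]
  2-simplices (6): [v_0,v_1,v_3], [v_0,v_1,v_4], [v_0,v_3,v_4], [v_1,v_2,v_3], [v_1,v_2,v_4], [v_2,v_3,v_4]

so the chain groups are C_0 ≅ Z^5, C_1 ≅ Z^9, C_2 ≅ Z^6.

∂_1: C_1 → C_0 sends each edge [p,q] (with p < q) to q − p.
The resulting 5×9 matrix has rank 4, and its Smith normal form has invariant factors (1,1,1,1).

Boundary ∂_2: C_2 → C_1 maps a triangle to the signed sum of its edges. For instance
  ∂[v_0,v_1,v_4] = [v_1,v_4] − [v_0,v_4] + [v_0,v_1],
  ∂[v_1,v_2,v_3] = [v_2,v_3] − [v_1,v_3] + [v_1,v_2].
The resulting 9×6 matrix has rank 5, and its Smith normal form has invariant factors (1,1,1,1,1).

Now H_k = ker ∂_k / im ∂_{k+1}, so:

  H_0: rank C_0 − rank ∂_1 = 5 − 4 = 1, and the invariant factors of ∂_1 are all 1, so H_0 = Z.
  H_1: rank ker ∂_1 − rank ∂_2 = (9 − 4) − 5 = 0, and the invariant factors of ∂_2 are all 1, so H_1 = 0.
  H_2: rank ker ∂_2 − rank ∂_3 = (6 − 5) − 0 = 1, and there is no ∂_3, so H_2 = Z.

H_0 = Z,  H_1 = 0,  H_2 = Z.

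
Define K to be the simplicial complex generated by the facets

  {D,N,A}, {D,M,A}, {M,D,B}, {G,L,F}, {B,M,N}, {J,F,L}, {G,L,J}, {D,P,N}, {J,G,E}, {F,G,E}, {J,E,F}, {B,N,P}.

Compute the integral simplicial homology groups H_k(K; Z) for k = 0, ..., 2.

K has 11 vertices, 21 edges, 12 triangles.
rank ∂_0 = 0, rank ∂_1 = 9 ⇒ b_0 = 11 − 0 − 9 = 2; all invariant factors of ∂_1 are 1 so no torsion. So H_0 ≅ Z^2.
rank ∂_1 = 9, rank ∂_2 = 11 ⇒ b_1 = 21 − 9 − 11 = 1; all invariant factors of ∂_2 are 1 so no torsion. So H_1 ≅ Z.
rank ∂_2 = 11, rank ∂_3 = 0 ⇒ b_2 = 12 − 11 − 0 = 1. So H_2 ≅ Z.

H_0 ≅ Z^2,  H_1 ≅ Z,  H_2 ≅ Z.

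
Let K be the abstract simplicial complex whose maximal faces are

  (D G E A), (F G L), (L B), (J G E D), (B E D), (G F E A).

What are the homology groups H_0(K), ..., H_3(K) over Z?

H_0 = Z,  H_1 = Z,  H_2 = 0,  H_3 = 0.

Fix the vertex order A < B < D < E < F < G < J < L and write every simplex with vertices in increasing order. Then dim K = 3 and the simplices of K are:

  0-simplices (8): A, B, D, E, F, G, J, L
  1-simplices (17): AD, AE, AF, AG, BD, BE, BL, DE, DG, DJ, EF, EG, EJ, FG, FL, GJ, GL
  2-simplices (12): ADE, ADG, AEF, AEG, AFG, BDE, DEG, DEJ, DGJ, EFG, EGJ, FGL
  3-simplices (3): ADEG, AEFG, DEGJ

giving chain groups C_0 ≅ Z^8, C_1 ≅ Z^17, C_2 ≅ Z^12, C_3 ≅ Z^3.

The boundary map ∂_1: C_1 → C_0 sends each edge [p,q] (with p < q) to q − p. For instance
  ∂DG = G − D.
The resulting 8×17 matrix has rank 7, and its Smith normal form has invariant factors (1,1,1,1,1,1,1).

∂_2: C_2 → C_1 maps a triangle to the signed sum of its edges. For instance
  ∂EGJ = GJ − EJ + EG,
  ∂DGJ = GJ − DJ + DG.
The 17×12 boundary matrix has rank 9 and Smith normal form diag(1,1,1,1,1,1,1,1,1).

Boundary ∂_3: C_3 → C_2 sends each 3-simplex σ to the alternating sum Σ_i (−1)^i (σ with its i-th vertex removed). For instance
  ∂DEGJ = EGJ − DGJ + DEJ − DEG,
  ∂ADEG = DEG − AEG + ADG − ADE.
The resulting 12×3 matrix has rank 3, and its Smith normal form has invariant factors (1,1,1).

Now H_k = ker ∂_k / im ∂_{k+1}, so:

  H_0: rank C_0 − rank ∂_1 = 8 − 7 = 1, and the invariant factors of ∂_1 are all 1, so H_0 = Z.
  H_1: rank ker ∂_1 − rank ∂_2 = (17 − 7) − 9 = 1, and the invariant factors of ∂_2 are all 1, so H_1 = Z.
  H_2: rank ker ∂_2 − rank ∂_3 = (12 − 9) − 3 = 0, and the invariant factors of ∂_3 are all 1, so H_2 = 0.
  H_3: rank ker ∂_3 − rank ∂_4 = (3 − 3) − 0 = 0, and there is no ∂_4, so H_3 = 0.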